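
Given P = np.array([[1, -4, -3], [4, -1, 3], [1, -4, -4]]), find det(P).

Expand along row 1:
  + 1 · |-1 3; -4 -4| = 1·(4 − (-12)) = 16
  − (-4) · |4 3; 1 -4| = −(-4)·(-16 − 3) = -76
  + (-3) · |4 -1; 1 -4| = (-3)·(-16 − (-1)) = 45
Sum: (16) + (-76) + (45) = -15

det(P) = -15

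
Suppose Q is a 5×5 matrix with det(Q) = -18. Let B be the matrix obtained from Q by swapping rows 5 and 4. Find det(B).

Swapping two rows multiplies the determinant by −1.
det(B) = (-1)·(-18) = 18

18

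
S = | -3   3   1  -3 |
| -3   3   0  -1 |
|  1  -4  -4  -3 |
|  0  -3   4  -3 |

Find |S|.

The determinant is 147.

Expand along row 2 (it has 1 zero):
  − (-3) · M_21   where M_21 = det([3 1 -3; -4 -4 -3; -3 4 -3]) = 153
  + (3) · M_22   where M_22 = det([-3 1 -3; 1 -4 -3; 0 4 -3]) = -81
  + (-1) · M_24   where M_24 = det([-3 3 1; 1 -4 -4; 0 -3 4]) = 69
det = (-1)·(-3)·(153) + (+1)·(3)·(-81) + (+1)·(-1)·(69) = 147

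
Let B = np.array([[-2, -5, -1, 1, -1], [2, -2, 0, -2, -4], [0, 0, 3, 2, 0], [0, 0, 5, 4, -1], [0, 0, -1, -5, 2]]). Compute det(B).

B is block upper-triangular with a 2×2 block and a 3×3 block on the diagonal, so its determinant equals the product of the determinants of the diagonal blocks.
det of the 2×2 block = 14
det of the 3×3 block = -9
det = (14)·(-9) = -126

-126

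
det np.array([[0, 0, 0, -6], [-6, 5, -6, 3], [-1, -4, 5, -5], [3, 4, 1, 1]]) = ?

1056

Expand along row 1 (it has 3 zeros):
  − (-6) · M_14   where M_14 = det([-6 5 -6; -1 -4 5; 3 4 1]) = 176
det = (-1)·(-6)·(176) = 1056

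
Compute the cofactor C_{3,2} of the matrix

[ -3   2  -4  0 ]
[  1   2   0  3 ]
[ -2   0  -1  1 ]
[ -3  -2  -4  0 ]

The cofactor is 0.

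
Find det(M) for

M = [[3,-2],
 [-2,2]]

2

det(M) = 3·2 − (-2)·(-2) = 6 − 4 = 2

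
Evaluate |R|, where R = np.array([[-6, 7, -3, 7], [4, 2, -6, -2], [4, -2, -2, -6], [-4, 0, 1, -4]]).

The determinant is 32.

Expand along row 4 (it has 1 zero):
  − (-4) · M_41   where M_41 = det([7 -3 7; 2 -6 -2; -2 -2 -6]) = 64
  − (1) · M_43   where M_43 = det([-6 7 7; 4 2 -2; 4 -2 -6]) = 96
  + (-4) · M_44   where M_44 = det([-6 7 -3; 4 2 -6; 4 -2 -2]) = 32
det = (-1)·(-4)·(64) + (-1)·(1)·(96) + (+1)·(-4)·(32) = 32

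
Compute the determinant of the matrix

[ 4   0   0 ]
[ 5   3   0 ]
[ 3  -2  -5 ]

-60

The matrix is lower triangular, so the determinant is the product of the diagonal entries:
det = (4) · (3) · (-5) = -60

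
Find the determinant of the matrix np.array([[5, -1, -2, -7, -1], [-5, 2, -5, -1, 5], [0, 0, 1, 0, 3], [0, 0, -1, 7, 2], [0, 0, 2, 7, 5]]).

-210

The matrix is block upper-triangular with a 2×2 block and a 3×3 block on the diagonal, so its determinant equals the product of the determinants of the diagonal blocks.
det of the 2×2 block = 5
det of the 3×3 block = -42
det = (5)·(-42) = -210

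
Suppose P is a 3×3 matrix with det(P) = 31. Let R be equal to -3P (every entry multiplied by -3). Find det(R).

For a 3×3 matrix, det(-3P) = (-3)^3·det(P) = -27·det(P).
det(R) = (-27)·(31) = -837

-837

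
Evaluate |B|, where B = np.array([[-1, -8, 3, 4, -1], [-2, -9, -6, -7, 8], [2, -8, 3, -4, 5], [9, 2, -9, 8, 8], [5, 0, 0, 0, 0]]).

-42180

Expand along row 5 (it has 4 zeros):
  + (5) · M_51   where M_51 = det([-8 3 4 -1; -9 -6 -7 8; -8 3 -4 5; 2 -9 8 8]) = -8436
det = (+1)·(5)·(-8436) = -42180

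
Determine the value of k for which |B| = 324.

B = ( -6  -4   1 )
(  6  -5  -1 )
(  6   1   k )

k = 5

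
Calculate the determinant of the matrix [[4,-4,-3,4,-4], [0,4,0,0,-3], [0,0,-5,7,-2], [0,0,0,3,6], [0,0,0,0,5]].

The matrix is upper triangular, so the determinant is the product of the diagonal entries:
det = (4) · (4) · (-5) · (3) · (5) = -1200

-1200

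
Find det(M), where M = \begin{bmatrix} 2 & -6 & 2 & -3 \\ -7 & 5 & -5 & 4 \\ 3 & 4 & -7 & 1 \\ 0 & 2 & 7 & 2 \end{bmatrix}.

det(M) = 369

Expand along row 4 (it has 1 zero):
  + (2) · M_42   where M_42 = det([2 2 -3; -7 -5 4; 3 -7 1]) = -108
  − (7) · M_43   where M_43 = det([2 -6 -3; -7 5 4; 3 4 1]) = -7
  + (2) · M_44   where M_44 = det([2 -6 2; -7 5 -5; 3 4 -7]) = 268
det = (+1)·(2)·(-108) + (-1)·(7)·(-7) + (+1)·(2)·(268) = 369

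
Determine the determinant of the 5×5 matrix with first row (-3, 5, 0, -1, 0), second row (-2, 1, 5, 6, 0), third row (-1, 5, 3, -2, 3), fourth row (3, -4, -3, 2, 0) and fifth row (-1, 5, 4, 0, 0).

Expand along column 5 (it has 4 zeros):
  + (3) · M_35   where M_35 = det([-3 5 0 -1; -2 1 5 6; 3 -4 -3 2; -1 5 4 0]) = -360
det = (+1)·(3)·(-360) = -1080

-1080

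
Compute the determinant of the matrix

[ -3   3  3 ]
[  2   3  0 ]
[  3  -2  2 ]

-69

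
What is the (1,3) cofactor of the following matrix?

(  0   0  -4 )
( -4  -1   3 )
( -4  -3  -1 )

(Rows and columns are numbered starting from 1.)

Delete row 1 and column 3; the remaining 2×2 submatrix is [-4 -1; -4 -3].
Its determinant is (-4)·(-3) − (-1)·(-4) = 8.
The cofactor carries sign (−1)^(1+3) = +1, so C_{1,3} = +(8) = 8.

8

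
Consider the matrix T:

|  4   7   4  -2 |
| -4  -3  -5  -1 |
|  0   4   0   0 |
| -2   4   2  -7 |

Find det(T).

Expand along row 3 (it has 3 zeros):
  − (4) · M_32   where M_32 = det([4 4 -2; -4 -5 -1; -2 2 -7]) = 80
det = (-1)·(4)·(80) = -320

|T| = -320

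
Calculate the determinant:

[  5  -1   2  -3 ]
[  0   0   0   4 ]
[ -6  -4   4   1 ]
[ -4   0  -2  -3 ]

Expand along row 2 (it has 3 zeros):
  + (4) · M_24   where M_24 = det([5 -1 2; -6 -4 4; -4 0 -2]) = 36
det = (+1)·(4)·(36) = 144

144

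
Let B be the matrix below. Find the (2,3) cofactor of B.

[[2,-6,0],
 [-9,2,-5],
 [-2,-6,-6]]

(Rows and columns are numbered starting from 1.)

The cofactor is 24.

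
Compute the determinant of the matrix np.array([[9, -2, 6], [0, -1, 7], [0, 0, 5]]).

-45

The matrix is upper triangular, so the determinant is the product of the diagonal entries:
det = (9) · (-1) · (5) = -45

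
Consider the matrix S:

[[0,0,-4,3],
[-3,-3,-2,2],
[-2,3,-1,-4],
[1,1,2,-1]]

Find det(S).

Expand along row 1 (it has 2 zeros):
  + (-4) · M_13   where M_13 = det([-3 -3 2; -2 3 -4; 1 1 -1]) = 5
  − (3) · M_14   where M_14 = det([-3 -3 -2; -2 3 -1; 1 1 2]) = -20
det = (+1)·(-4)·(5) + (-1)·(3)·(-20) = 40

40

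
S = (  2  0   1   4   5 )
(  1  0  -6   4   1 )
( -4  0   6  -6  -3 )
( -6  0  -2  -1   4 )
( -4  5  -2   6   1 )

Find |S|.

Expand along column 2 (it has 4 zeros):
  − (5) · M_52   where M_52 = det([2 1 4 5; 1 -6 4 1; -4 6 -6 -3; -6 -2 -1 4]) = -331
det = (-1)·(5)·(-331) = 1655

det(S) = 1655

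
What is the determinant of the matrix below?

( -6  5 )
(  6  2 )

The determinant is -42.

det = (-6)·2 − 5·6 = -12 − 30 = -42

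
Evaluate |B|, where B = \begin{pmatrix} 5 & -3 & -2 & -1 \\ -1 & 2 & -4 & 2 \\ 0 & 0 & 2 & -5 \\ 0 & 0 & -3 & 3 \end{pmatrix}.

B is block upper-triangular with a 2×2 block and a 2×2 block on the diagonal, so its determinant equals the product of the determinants of the diagonal blocks.
det of the 2×2 block = 7
det of the 2×2 block = -9
det = (7)·(-9) = -63

det(B) = -63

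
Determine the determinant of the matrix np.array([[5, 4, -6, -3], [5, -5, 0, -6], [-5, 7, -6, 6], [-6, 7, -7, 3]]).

-762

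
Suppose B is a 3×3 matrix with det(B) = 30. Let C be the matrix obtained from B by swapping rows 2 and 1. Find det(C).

|C| = -30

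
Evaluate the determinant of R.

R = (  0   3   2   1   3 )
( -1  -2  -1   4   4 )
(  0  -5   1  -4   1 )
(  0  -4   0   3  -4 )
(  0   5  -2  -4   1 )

Expand along column 1 (it has 4 zeros):
  − (-1) · M_21   where M_21 = det([3 2 1 3; -5 1 -4 1; -4 0 3 -4; 5 -2 -4 1]) = -156
det = (-1)·(-1)·(-156) = -156

-156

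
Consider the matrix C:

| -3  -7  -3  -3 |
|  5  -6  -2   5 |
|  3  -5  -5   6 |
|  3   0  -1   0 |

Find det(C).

The determinant is 711.

Expand along row 4 (it has 2 zeros):
  − (3) · M_41   where M_41 = det([-7 -3 -3; -6 -2 5; -5 -5 6]) = -184
  − (-1) · M_43   where M_43 = det([-3 -7 -3; 5 -6 5; 3 -5 6]) = 159
det = (-1)·(3)·(-184) + (-1)·(-1)·(159) = 711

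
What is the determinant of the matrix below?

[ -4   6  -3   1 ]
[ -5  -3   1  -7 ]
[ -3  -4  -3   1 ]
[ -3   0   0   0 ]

Expand along row 4 (it has 3 zeros):
  − (-3) · M_41   where M_41 = det([6 -3 1; -3 1 -7; -4 -3 1]) = -200
det = (-1)·(-3)·(-200) = -600

-600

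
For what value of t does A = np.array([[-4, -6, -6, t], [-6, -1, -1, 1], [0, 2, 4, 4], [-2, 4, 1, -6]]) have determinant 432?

t = -4

Expanding along the row containing t, det(A) is linear in t: det(A) = (-88)·t + (80).
Set (-88)·t + (80) = 432  ⇒  (-88)·t = 352  ⇒  t = -4.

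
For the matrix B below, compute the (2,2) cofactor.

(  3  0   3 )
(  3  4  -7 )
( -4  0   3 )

The cofactor is 21.

Delete row 2 and column 2; the remaining 2×2 submatrix is [3 3; -4 3].
Its determinant is 3·3 − 3·(-4) = 21.
The cofactor carries sign (−1)^(2+2) = +1, so C_{2,2} = +(21) = 21.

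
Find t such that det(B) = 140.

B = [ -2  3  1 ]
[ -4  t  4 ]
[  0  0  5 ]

Expanding along the column containing t, det(B) is linear in t: det(B) = (-10)·t + (60).
Set (-10)·t + (60) = 140  ⇒  (-10)·t = 80  ⇒  t = -8.

-8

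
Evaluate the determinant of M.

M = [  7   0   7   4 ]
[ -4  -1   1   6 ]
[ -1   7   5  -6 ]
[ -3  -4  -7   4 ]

Expand along row 1 (it has 1 zero):
  + (7) · M_11   where M_11 = det([-1 1 6; 7 5 -6; -4 -7 4]) = -156
  + (7) · M_13   where M_13 = det([-4 -1 6; -1 7 -6; -3 -4 4]) = 112
  − (4) · M_14   where M_14 = det([-4 -1 1; -1 7 5; -3 -4 -7]) = 163
det = (+1)·(7)·(-156) + (+1)·(7)·(112) + (-1)·(4)·(163) = -960

-960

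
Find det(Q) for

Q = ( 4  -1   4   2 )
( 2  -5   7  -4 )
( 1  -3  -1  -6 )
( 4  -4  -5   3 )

|Q| = 1159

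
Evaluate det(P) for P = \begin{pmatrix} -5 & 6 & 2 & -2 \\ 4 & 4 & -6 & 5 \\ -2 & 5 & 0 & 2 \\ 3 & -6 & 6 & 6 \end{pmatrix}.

Expand along row 3 (it has 1 zero):
  + (-2) · M_31   where M_31 = det([6 2 -2; 4 -6 5; -6 6 6]) = -480
  − (5) · M_32   where M_32 = det([-5 2 -2; 4 -6 5; 3 6 6]) = 228
  − (2) · M_34   where M_34 = det([-5 6 2; 4 4 -6; 3 -6 6]) = -264
det = (+1)·(-2)·(-480) + (-1)·(5)·(228) + (-1)·(2)·(-264) = 348

det(P) = 348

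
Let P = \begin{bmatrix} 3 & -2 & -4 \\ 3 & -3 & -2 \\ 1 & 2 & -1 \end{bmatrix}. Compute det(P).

|P| = -17

Expand along row 1:
  + 3 · |-3 -2; 2 -1| = 3·(3 − (-4)) = 21
  − (-2) · |3 -2; 1 -1| = −(-2)·(-3 − (-2)) = -2
  + (-4) · |3 -3; 1 2| = (-4)·(6 − (-3)) = -36
Sum: (21) + (-2) + (-36) = -17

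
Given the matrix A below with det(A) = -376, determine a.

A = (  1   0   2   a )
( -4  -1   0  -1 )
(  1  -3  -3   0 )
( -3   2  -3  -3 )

Expanding along the column containing a, det(A) is linear in a: det(A) = (72)·a + (-88).
Set (72)·a + (-88) = -376  ⇒  (72)·a = -288  ⇒  a = -4.

a = -4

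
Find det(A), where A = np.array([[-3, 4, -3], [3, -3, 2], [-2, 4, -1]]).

|A| = -7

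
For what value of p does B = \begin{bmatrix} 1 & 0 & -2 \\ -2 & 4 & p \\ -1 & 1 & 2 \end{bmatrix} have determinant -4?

8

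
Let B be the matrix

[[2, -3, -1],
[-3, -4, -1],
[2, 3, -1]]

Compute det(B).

|B| = 30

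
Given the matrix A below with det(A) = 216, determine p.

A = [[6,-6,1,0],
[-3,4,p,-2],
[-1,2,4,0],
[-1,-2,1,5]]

p = -9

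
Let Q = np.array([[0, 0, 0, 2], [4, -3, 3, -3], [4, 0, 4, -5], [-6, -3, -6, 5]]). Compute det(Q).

The determinant is -24.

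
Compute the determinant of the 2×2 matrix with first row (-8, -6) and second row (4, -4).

det = (-8)·(-4) − (-6)·4 = 32 − (-24) = 56

56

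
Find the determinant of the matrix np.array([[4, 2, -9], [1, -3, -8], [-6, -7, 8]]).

Expand along column 1:
  + 4 · |-3 -8; -7 8| = 4·(-24 − 56) = -320
  − 1 · |2 -9; -7 8| = −1·(16 − 63) = 47
  + (-6) · |2 -9; -3 -8| = (-6)·(-16 − 27) = 258
Sum: (-320) + (47) + (258) = -15

-15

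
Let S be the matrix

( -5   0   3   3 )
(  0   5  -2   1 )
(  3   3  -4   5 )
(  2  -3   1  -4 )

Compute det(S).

100

Expand along row 1 (it has 1 zero):
  + (-5) · M_11   where M_11 = det([5 -2 1; 3 -4 5; -3 1 -4]) = 52
  + (3) · M_13   where M_13 = det([0 5 1; 3 3 5; 2 -3 -4]) = 95
  − (3) · M_14   where M_14 = det([0 5 -2; 3 3 -4; 2 -3 1]) = -25
det = (+1)·(-5)·(52) + (+1)·(3)·(95) + (-1)·(3)·(-25) = 100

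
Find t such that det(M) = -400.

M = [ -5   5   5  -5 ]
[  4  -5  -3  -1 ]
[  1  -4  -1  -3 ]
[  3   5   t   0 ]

8

Expanding along the column containing t, det(M) is linear in t: det(M) = (-55)·t + (40).
Set (-55)·t + (40) = -400  ⇒  (-55)·t = -440  ⇒  t = 8.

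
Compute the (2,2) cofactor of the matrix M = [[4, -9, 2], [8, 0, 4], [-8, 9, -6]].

The cofactor is -8.

Delete row 2 and column 2; the remaining 2×2 submatrix is [4 2; -8 -6].
Its determinant is 4·(-6) − 2·(-8) = -8.
The cofactor carries sign (−1)^(2+2) = +1, so C_{2,2} = +(-8) = -8.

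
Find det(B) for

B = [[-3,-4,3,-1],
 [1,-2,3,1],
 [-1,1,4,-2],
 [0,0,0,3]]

|B| = 174

Expand along row 4 (it has 3 zeros):
  + (3) · M_44   where M_44 = det([-3 -4 3; 1 -2 3; -1 1 4]) = 58
det = (+1)·(3)·(58) = 174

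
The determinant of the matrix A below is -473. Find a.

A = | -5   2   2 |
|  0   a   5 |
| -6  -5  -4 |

Expanding along the column containing a, det(A) is linear in a: det(A) = (32)·a + (-185).
Set (32)·a + (-185) = -473  ⇒  (32)·a = -288  ⇒  a = -9.

-9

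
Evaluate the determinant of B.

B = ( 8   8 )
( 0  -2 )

-16

det(B) = 8·(-2) − 8·0 = -16 − 0 = -16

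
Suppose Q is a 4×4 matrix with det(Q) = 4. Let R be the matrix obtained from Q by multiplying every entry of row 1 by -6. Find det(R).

-24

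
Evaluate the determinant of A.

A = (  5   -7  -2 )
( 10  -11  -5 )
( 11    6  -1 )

det(A) = 158

Expand along row 1:
  + 5 · |-11 -5; 6 -1| = 5·(11 − (-30)) = 205
  − (-7) · |10 -5; 11 -1| = −(-7)·(-10 − (-55)) = 315
  + (-2) · |10 -11; 11 6| = (-2)·(60 − (-121)) = -362
Sum: (205) + (315) + (-362) = 158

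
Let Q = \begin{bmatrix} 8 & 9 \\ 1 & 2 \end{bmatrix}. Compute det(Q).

7

det(Q) = 8·2 − 9·1 = 16 − 9 = 7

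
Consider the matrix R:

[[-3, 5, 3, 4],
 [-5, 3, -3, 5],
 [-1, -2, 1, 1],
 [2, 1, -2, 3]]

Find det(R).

det(R) = 464

Expand along row 1:
  + (-3) · M_11   where M_11 = det([3 -3 5; -2 1 1; 1 -2 3]) = 9
  − (5) · M_12   where M_12 = det([-5 -3 5; -1 1 1; 2 -2 3]) = -40
  + (3) · M_13   where M_13 = det([-5 3 5; -1 -2 1; 2 1 3]) = 65
  − (4) · M_14   where M_14 = det([-5 3 -3; -1 -2 1; 2 1 -2]) = -24
det = (+1)·(-3)·(9) + (-1)·(5)·(-40) + (+1)·(3)·(65) + (-1)·(4)·(-24) = 464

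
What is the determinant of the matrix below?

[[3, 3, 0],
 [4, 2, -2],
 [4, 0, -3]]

-6

Expand along row 1:
  + 3 · |2 -2; 0 -3| = 3·(-6 − 0) = -18
  − 3 · |4 -2; 4 -3| = −3·(-12 − (-8)) = 12
Sum: (-18) + (12) = -6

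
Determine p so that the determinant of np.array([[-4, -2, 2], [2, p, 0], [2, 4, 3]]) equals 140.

Expanding along the row containing p, det(A) is linear in p: det(A) = (-16)·p + (28).
Set (-16)·p + (28) = 140  ⇒  (-16)·p = 112  ⇒  p = -7.

-7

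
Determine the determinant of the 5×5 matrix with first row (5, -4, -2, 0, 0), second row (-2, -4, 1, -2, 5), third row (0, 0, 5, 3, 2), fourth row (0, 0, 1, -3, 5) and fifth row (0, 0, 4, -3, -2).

-5292

The matrix is block upper-triangular with a 2×2 block and a 3×3 block on the diagonal, so its determinant equals the product of the determinants of the diagonal blocks.
det of the 2×2 block = -28
det of the 3×3 block = 189
det = (-28)·(189) = -5292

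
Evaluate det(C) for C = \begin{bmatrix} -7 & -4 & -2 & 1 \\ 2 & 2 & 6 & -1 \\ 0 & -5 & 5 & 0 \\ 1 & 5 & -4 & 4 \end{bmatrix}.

-915

Expand along row 3 (it has 2 zeros):
  − (-5) · M_32   where M_32 = det([-7 -2 1; 2 6 -1; 1 -4 4]) = -136
  + (5) · M_33   where M_33 = det([-7 -4 1; 2 2 -1; 1 5 4]) = -47
det = (-1)·(-5)·(-136) + (+1)·(5)·(-47) = -915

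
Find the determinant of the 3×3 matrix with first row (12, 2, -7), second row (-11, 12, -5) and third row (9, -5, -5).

Expand along column 1:
  + 12 · |12 -5; -5 -5| = 12·(-60 − 25) = -1020
  − (-11) · |2 -7; -5 -5| = −(-11)·(-10 − 35) = -495
  + 9 · |2 -7; 12 -5| = 9·(-10 − (-84)) = 666
Sum: (-1020) + (-495) + (666) = -849

The determinant is -849.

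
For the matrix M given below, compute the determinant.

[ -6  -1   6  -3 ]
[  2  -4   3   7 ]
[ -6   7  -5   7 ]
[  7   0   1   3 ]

Expand along row 4 (it has 1 zero):
  − (7) · M_41   where M_41 = det([-1 6 -3; -4 3 7; 7 -5 7]) = 409
  − (1) · M_43   where M_43 = det([-6 -1 -3; 2 -4 7; -6 7 7]) = 548
  + (3) · M_44   where M_44 = det([-6 -1 6; 2 -4 3; -6 7 -5]) = -46
det = (-1)·(7)·(409) + (-1)·(1)·(548) + (+1)·(3)·(-46) = -3549

-3549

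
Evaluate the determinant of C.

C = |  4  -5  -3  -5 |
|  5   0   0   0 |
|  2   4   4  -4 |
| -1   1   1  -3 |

Expand along row 2 (it has 3 zeros):
  − (5) · M_21   where M_21 = det([-5 -3 -5; 4 4 -4; 1 1 -3]) = 16
det = (-1)·(5)·(16) = -80

det(C) = -80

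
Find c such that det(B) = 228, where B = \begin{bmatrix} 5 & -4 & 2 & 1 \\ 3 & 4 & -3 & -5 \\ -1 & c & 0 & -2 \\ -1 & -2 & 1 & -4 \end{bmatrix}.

c = -2

Expanding along the column containing c, det(B) is linear in c: det(B) = (-119)·c + (-10).
Set (-119)·c + (-10) = 228  ⇒  (-119)·c = 238  ⇒  c = -2.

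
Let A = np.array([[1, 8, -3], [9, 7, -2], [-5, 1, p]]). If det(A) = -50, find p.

0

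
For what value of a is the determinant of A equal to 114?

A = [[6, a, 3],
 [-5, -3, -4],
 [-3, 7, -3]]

-8

Expanding along the column containing a, det(A) is linear in a: det(A) = (-3)·a + (90).
Set (-3)·a + (90) = 114  ⇒  (-3)·a = 24  ⇒  a = -8.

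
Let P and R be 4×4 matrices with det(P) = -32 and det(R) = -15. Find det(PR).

|PR| = 480

det(PR) = det(P)·det(R) = (-32)·(-15) = 480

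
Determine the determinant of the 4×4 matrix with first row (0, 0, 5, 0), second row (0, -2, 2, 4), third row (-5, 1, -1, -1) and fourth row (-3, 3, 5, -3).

Expand along row 1 (it has 3 zeros):
  + (5) · M_13   where M_13 = det([0 -2 4; -5 1 -1; -3 3 -3]) = -24
det = (+1)·(5)·(-24) = -120

-120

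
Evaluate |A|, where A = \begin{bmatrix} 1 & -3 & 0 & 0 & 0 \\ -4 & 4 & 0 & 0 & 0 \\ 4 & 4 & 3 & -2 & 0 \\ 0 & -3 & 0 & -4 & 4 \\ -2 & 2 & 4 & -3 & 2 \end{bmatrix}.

A is block lower-triangular with a 2×2 block and a 3×3 block on the diagonal, so its determinant equals the product of the determinants of the diagonal blocks.
det of the 2×2 block = -8
det of the 3×3 block = -20
det = (-8)·(-20) = 160

det(A) = 160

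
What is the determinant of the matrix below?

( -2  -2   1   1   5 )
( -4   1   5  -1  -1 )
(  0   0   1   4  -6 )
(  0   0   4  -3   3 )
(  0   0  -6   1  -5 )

The matrix is block upper-triangular with a 2×2 block and a 3×3 block on the diagonal, so its determinant equals the product of the determinants of the diagonal blocks.
det of the 2×2 block = -10
det of the 3×3 block = 104
det = (-10)·(104) = -1040

The determinant is -1040.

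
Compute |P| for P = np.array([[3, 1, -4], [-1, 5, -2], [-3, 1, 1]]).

Expand along row 1:
  + 3 · |5 -2; 1 1| = 3·(5 − (-2)) = 21
  − 1 · |-1 -2; -3 1| = −1·(-1 − 6) = 7
  + (-4) · |-1 5; -3 1| = (-4)·(-1 − (-15)) = -56
Sum: (21) + (7) + (-56) = -28

det(P) = -28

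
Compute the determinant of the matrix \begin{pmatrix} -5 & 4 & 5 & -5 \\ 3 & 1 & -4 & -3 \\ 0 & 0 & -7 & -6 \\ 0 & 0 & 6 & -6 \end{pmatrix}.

-1326

The matrix is block upper-triangular with a 2×2 block and a 2×2 block on the diagonal, so its determinant equals the product of the determinants of the diagonal blocks.
det of the 2×2 block = -17
det of the 2×2 block = 78
det = (-17)·(78) = -1326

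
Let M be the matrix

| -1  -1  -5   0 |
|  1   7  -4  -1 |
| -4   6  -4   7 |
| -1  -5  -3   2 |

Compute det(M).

Expand along row 1 (it has 1 zero):
  + (-1) · M_11   where M_11 = det([7 -4 -1; 6 -4 7; -5 -3 2]) = 317
  − (-1) · M_12   where M_12 = det([1 -4 -1; -4 -4 7; -1 -3 2]) = 1
  + (-5) · M_13   where M_13 = det([1 7 -1; -4 6 7; -1 -5 2]) = 28
det = (+1)·(-1)·(317) + (-1)·(-1)·(1) + (+1)·(-5)·(28) = -456

-456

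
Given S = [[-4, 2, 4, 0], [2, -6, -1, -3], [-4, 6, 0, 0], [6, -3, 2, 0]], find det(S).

Expand along column 4 (it has 3 zeros):
  + (-3) · M_24   where M_24 = det([-4 2 4; -4 6 0; 6 -3 2]) = -128
det = (+1)·(-3)·(-128) = 384

The determinant is 384.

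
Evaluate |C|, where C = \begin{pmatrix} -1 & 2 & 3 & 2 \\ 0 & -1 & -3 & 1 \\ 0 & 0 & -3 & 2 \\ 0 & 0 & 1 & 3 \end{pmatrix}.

-11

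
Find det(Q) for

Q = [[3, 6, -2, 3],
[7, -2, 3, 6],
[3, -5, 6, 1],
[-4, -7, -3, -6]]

Expand along row 1:
  + (3) · M_11   where M_11 = det([-2 3 6; -5 6 1; -7 -3 -6]) = 297
  − (6) · M_12   where M_12 = det([7 3 6; 3 6 1; -4 -3 -6]) = -99
  + (-2) · M_13   where M_13 = det([7 -2 6; 3 -5 1; -4 -7 -6]) = -15
  − (3) · M_14   where M_14 = det([7 -2 3; 3 -5 6; -4 -7 -3]) = 306
det = (+1)·(3)·(297) + (-1)·(6)·(-99) + (+1)·(-2)·(-15) + (-1)·(3)·(306) = 597

|Q| = 597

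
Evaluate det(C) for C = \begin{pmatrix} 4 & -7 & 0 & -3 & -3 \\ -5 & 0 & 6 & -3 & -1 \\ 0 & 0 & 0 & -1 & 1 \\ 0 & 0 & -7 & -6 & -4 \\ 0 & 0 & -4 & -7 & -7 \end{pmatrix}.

The determinant is -2030.

C is block upper-triangular with a 2×2 block and a 3×3 block on the diagonal, so its determinant equals the product of the determinants of the diagonal blocks.
det of the 2×2 block = -35
det of the 3×3 block = 58
det = (-35)·(58) = -2030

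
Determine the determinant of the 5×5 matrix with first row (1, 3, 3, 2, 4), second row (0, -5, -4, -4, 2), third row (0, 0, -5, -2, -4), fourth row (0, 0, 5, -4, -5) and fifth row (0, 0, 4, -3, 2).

The matrix is block upper-triangular with a 2×2 block and a 3×3 block on the diagonal, so its determinant equals the product of the determinants of the diagonal blocks.
det of the 2×2 block = -5
det of the 3×3 block = 171
det = (-5)·(171) = -855

-855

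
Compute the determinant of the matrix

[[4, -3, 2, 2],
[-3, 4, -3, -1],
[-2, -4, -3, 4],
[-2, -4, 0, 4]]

Expand along row 4 (it has 1 zero):
  − (-2) · M_41   where M_41 = det([-3 2 2; 4 -3 -1; -4 -3 4]) = -27
  + (-4) · M_42   where M_42 = det([4 2 2; -3 -3 -1; -2 -3 4]) = -26
  + (4) · M_44   where M_44 = det([4 -3 2; -3 4 -3; -2 -4 -3]) = -47
det = (-1)·(-2)·(-27) + (+1)·(-4)·(-26) + (+1)·(4)·(-47) = -138

-138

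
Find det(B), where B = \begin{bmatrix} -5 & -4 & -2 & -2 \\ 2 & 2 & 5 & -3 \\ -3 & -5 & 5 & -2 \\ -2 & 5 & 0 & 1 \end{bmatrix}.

Expand along row 4 (it has 1 zero):
  − (-2) · M_41   where M_41 = det([-4 -2 -2; 2 5 -3; -5 5 -2]) = -128
  + (5) · M_42   where M_42 = det([-5 -2 -2; 2 5 -3; -3 5 -2]) = -101
  + (1) · M_44   where M_44 = det([-5 -4 -2; 2 2 5; -3 -5 5]) = -67
det = (-1)·(-2)·(-128) + (+1)·(5)·(-101) + (+1)·(1)·(-67) = -828

-828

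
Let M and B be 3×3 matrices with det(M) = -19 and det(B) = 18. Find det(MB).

The determinant is -342.

det(MB) = det(M)·det(B) = (-19)·(18) = -342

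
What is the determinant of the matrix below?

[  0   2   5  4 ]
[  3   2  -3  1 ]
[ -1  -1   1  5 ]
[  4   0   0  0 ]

364

Expand along row 4 (it has 3 zeros):
  − (4) · M_41   where M_41 = det([2 5 4; 2 -3 1; -1 1 5]) = -91
det = (-1)·(4)·(-91) = 364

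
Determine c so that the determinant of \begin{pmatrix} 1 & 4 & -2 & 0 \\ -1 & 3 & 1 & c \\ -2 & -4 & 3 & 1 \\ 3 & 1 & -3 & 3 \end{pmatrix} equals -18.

Expanding along the column containing c, det(B) is linear in c: det(B) = (1)·c + (-19).
Set (1)·c + (-19) = -18  ⇒  (1)·c = 1  ⇒  c = 1.

1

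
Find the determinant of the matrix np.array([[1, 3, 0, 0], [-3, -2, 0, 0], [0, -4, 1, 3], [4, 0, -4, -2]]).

The matrix is block lower-triangular with a 2×2 block and a 2×2 block on the diagonal, so its determinant equals the product of the determinants of the diagonal blocks.
det of the 2×2 block = 7
det of the 2×2 block = 10
det = (7)·(10) = 70

70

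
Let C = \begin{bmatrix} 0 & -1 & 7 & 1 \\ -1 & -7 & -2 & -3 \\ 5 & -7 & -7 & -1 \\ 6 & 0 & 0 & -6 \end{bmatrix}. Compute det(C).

det(C) = -2778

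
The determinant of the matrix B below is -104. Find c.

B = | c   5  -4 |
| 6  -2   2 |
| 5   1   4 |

c = -3

Expanding along the column containing c, det(B) is linear in c: det(B) = (-10)·c + (-134).
Set (-10)·c + (-134) = -104  ⇒  (-10)·c = 30  ⇒  c = -3.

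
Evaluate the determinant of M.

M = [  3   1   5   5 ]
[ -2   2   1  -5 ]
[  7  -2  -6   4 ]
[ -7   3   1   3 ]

The determinant is -1198.

Expand along row 1:
  + (3) · M_11   where M_11 = det([2 1 -5; -2 -6 4; 3 1 3]) = -106
  − (1) · M_12   where M_12 = det([-2 1 -5; 7 -6 4; -7 1 3]) = 170
  + (5) · M_13   where M_13 = det([-2 2 -5; 7 -2 4; -7 3 3]) = -97
  − (5) · M_14   where M_14 = det([-2 2 1; 7 -2 -6; -7 3 1]) = 45
det = (+1)·(3)·(-106) + (-1)·(1)·(170) + (+1)·(5)·(-97) + (-1)·(5)·(45) = -1198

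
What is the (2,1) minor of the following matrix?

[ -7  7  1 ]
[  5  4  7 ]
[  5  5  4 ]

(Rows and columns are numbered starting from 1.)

23

Delete row 2 and column 1; the remaining 2×2 submatrix is [7 1; 5 4].
Its determinant is 7·4 − 1·5 = 23.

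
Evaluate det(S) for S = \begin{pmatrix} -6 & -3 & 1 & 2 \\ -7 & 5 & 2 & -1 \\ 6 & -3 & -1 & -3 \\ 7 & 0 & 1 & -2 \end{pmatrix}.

det(S) = -398

Expand along row 4 (it has 1 zero):
  − (7) · M_41   where M_41 = det([-3 1 2; 5 2 -1; -3 -1 -3]) = 41
  − (1) · M_43   where M_43 = det([-6 -3 2; -7 5 -1; 6 -3 -3]) = 171
  + (-2) · M_44   where M_44 = det([-6 -3 1; -7 5 2; 6 -3 -1]) = -30
det = (-1)·(7)·(41) + (-1)·(1)·(171) + (+1)·(-2)·(-30) = -398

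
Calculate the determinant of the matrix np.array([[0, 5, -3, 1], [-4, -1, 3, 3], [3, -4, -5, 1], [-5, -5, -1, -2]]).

1148

Expand along row 1 (it has 1 zero):
  − (5) · M_12   where M_12 = det([-4 3 3; 3 -5 1; -5 -1 -2]) = -125
  + (-3) · M_13   where M_13 = det([-4 -1 3; 3 -4 1; -5 -5 -2]) = -158
  − (1) · M_14   where M_14 = det([-4 -1 3; 3 -4 -5; -5 -5 -1]) = -49
det = (-1)·(5)·(-125) + (+1)·(-3)·(-158) + (-1)·(1)·(-49) = 1148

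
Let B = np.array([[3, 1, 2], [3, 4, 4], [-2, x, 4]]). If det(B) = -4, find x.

x = 8

Expanding along the column containing x, det(B) is linear in x: det(B) = (-6)·x + (44).
Set (-6)·x + (44) = -4  ⇒  (-6)·x = -48  ⇒  x = 8.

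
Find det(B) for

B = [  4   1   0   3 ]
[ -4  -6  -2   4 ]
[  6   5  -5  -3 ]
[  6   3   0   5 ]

|B| = 364

Expand along column 3 (it has 2 zeros):
  − (-2) · M_23   where M_23 = det([4 1 3; 6 5 -3; 6 3 5]) = 52
  + (-5) · M_33   where M_33 = det([4 1 3; -4 -6 4; 6 3 5]) = -52
det = (-1)·(-2)·(52) + (+1)·(-5)·(-52) = 364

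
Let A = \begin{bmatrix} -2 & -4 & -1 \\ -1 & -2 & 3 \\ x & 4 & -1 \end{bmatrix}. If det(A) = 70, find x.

Expanding along the row containing x, det(A) is linear in x: det(A) = (-14)·x + (28).
Set (-14)·x + (28) = 70  ⇒  (-14)·x = 42  ⇒  x = -3.

-3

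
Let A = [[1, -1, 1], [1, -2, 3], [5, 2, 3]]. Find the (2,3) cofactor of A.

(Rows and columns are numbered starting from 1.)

-7

Delete row 2 and column 3; the remaining 2×2 submatrix is [1 -1; 5 2].
Its determinant is 1·2 − (-1)·5 = 7.
The cofactor carries sign (−1)^(2+3) = −1, so C_{2,3} = −(7) = -7.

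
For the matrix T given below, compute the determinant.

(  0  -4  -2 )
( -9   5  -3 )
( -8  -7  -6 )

Expand along row 1:
  − (-4) · |-9 -3; -8 -6| = −(-4)·(54 − 24) = 120
  + (-2) · |-9 5; -8 -7| = (-2)·(63 − (-40)) = -206
Sum: (120) + (-206) = -86

-86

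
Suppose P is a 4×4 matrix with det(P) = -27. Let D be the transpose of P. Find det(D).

det(D) = -27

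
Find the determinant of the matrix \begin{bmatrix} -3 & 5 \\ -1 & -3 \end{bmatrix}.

det = (-3)·(-3) − 5·(-1) = 9 − (-5) = 14

14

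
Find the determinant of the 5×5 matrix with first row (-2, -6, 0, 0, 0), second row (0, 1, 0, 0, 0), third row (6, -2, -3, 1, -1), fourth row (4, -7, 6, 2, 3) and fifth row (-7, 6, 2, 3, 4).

58

The matrix is block lower-triangular with a 2×2 block and a 3×3 block on the diagonal, so its determinant equals the product of the determinants of the diagonal blocks.
det of the 2×2 block = -2
det of the 3×3 block = -29
det = (-2)·(-29) = 58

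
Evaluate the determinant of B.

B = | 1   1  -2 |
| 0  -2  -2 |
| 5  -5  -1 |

Expand along row 2:
  + (-2) · |1 -2; 5 -1| = (-2)·(-1 − (-10)) = -18
  − (-2) · |1 1; 5 -5| = −(-2)·(-5 − 5) = -20
Sum: (-18) + (-20) = -38

|B| = -38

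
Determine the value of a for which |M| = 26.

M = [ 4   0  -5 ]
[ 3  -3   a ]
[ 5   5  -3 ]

-7

Expanding along the row containing a, det(M) is linear in a: det(M) = (-20)·a + (-114).
Set (-20)·a + (-114) = 26  ⇒  (-20)·a = 140  ⇒  a = -7.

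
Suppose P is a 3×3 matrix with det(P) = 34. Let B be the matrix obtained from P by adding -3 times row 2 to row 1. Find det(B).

34

Adding a multiple of one row to another leaves the determinant unchanged.
det(B) = (1)·(34) = 34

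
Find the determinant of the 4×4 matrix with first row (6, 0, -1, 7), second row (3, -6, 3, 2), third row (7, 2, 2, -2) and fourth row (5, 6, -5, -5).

2180

Expand along row 1 (it has 1 zero):
  + (6) · M_11   where M_11 = det([-6 3 2; 2 2 -2; 6 -5 -5]) = 70
  + (-1) · M_13   where M_13 = det([3 -6 2; 7 2 -2; 5 6 -5]) = -80
  − (7) · M_14   where M_14 = det([3 -6 3; 7 2 2; 5 6 -5]) = -240
det = (+1)·(6)·(70) + (+1)·(-1)·(-80) + (-1)·(7)·(-240) = 2180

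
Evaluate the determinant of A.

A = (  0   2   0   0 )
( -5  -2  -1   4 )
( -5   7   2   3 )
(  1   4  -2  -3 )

Expand along row 1 (it has 3 zeros):
  − (2) · M_12   where M_12 = det([-5 -1 4; -5 2 3; 1 -2 -3]) = 44
det = (-1)·(2)·(44) = -88

det(A) = -88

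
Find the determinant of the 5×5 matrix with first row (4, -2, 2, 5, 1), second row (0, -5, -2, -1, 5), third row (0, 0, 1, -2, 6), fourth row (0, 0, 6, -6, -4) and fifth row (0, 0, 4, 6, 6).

-9040

The matrix is block upper-triangular with a 2×2 block and a 3×3 block on the diagonal, so its determinant equals the product of the determinants of the diagonal blocks.
det of the 2×2 block = -20
det of the 3×3 block = 452
det = (-20)·(452) = -9040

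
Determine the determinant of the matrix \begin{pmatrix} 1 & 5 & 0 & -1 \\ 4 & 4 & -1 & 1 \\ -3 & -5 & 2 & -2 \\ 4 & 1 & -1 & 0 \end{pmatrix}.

Expand along row 1 (it has 1 zero):
  + (1) · M_11   where M_11 = det([4 -1 1; -5 2 -2; 1 -1 0]) = -3
  − (5) · M_12   where M_12 = det([4 -1 1; -3 2 -2; 4 -1 0]) = -5
  − (-1) · M_14   where M_14 = det([4 4 -1; -3 -5 2; 4 1 -1]) = 15
det = (+1)·(1)·(-3) + (-1)·(5)·(-5) + (-1)·(-1)·(15) = 37

The determinant is 37.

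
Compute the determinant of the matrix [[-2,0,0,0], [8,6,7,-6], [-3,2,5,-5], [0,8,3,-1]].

Expand along row 1 (it has 3 zeros):
  + (-2) · M_11   where M_11 = det([6 7 -6; 2 5 -5; 8 3 -1]) = -2
det = (+1)·(-2)·(-2) = 4

4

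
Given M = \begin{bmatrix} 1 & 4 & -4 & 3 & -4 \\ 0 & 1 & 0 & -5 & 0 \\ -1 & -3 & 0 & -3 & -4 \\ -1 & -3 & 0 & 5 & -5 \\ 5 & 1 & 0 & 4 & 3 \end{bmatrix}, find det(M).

|M| = 868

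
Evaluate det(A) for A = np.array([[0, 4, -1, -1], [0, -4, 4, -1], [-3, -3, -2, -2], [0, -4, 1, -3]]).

Expand along column 1 (it has 3 zeros):
  + (-3) · M_31   where M_31 = det([4 -1 -1; -4 4 -1; -4 1 -3]) = -48
det = (+1)·(-3)·(-48) = 144

det(A) = 144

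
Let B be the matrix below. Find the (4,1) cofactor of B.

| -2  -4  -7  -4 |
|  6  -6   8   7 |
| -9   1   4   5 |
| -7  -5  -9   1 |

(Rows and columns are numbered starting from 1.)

179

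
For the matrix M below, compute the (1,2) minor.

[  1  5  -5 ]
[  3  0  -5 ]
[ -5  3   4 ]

The minor is -13.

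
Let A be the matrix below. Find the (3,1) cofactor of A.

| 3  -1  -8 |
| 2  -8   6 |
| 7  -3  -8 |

Delete row 3 and column 1; the remaining 2×2 submatrix is [-1 -8; -8 6].
Its determinant is (-1)·6 − (-8)·(-8) = -70.
The cofactor carries sign (−1)^(3+1) = +1, so C_{3,1} = +(-70) = -70.

-70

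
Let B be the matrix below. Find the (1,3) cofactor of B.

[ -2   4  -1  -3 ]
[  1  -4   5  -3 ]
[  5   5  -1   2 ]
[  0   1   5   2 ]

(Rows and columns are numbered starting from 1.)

Delete row 1 and column 3; the remaining 3×3 submatrix is [1 -4 -3; 5 5 2; 0 1 2].
Its determinant is 33.
The cofactor carries sign (−1)^(1+3) = +1, so C_{1,3} = +(33) = 33.

The cofactor is 33.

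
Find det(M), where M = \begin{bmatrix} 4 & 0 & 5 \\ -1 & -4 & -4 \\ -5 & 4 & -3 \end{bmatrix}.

Expand along column 2:
  + (-4) · |4 5; -5 -3| = (-4)·(-12 − (-25)) = -52
  − 4 · |4 5; -1 -4| = −4·(-16 − (-5)) = 44
Sum: (-52) + (44) = -8

-8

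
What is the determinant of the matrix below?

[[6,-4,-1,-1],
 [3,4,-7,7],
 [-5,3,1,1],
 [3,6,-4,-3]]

-21

Expand along row 1:
  + (6) · M_11   where M_11 = det([4 -7 7; 3 1 1; 6 -4 -3]) = -227
  − (-4) · M_12   where M_12 = det([3 -7 7; -5 1 1; 3 -4 -3]) = 206
  + (-1) · M_13   where M_13 = det([3 4 7; -5 3 1; 3 6 -3]) = -366
  − (-1) · M_14   where M_14 = det([3 4 -7; -5 3 1; 3 6 -4]) = 151
det = (+1)·(6)·(-227) + (-1)·(-4)·(206) + (+1)·(-1)·(-366) + (-1)·(-1)·(151) = -21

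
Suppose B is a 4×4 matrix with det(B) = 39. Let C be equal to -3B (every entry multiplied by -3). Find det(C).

The determinant is 3159.

For a 4×4 matrix, det(-3B) = (-3)^4·det(B) = 81·det(B).
det(C) = (81)·(39) = 3159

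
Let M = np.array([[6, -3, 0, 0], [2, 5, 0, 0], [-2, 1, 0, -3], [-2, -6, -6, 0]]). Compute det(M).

M is block lower-triangular with a 2×2 block and a 2×2 block on the diagonal, so its determinant equals the product of the determinants of the diagonal blocks.
det of the 2×2 block = 36
det of the 2×2 block = -18
det = (36)·(-18) = -648

The determinant is -648.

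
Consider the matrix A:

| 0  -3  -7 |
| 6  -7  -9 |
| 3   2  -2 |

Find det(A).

Expand along column 1:
  − 6 · |-3 -7; 2 -2| = −6·(6 − (-14)) = -120
  + 3 · |-3 -7; -7 -9| = 3·(27 − 49) = -66
Sum: (-120) + (-66) = -186

det(A) = -186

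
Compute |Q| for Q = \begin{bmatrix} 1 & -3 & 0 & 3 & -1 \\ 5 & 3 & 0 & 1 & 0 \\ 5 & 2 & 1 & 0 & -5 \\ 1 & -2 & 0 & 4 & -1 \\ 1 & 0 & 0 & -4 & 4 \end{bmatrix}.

Expand along column 3 (it has 4 zeros):
  + (1) · M_33   where M_33 = det([1 -3 3 -1; 5 3 1 0; 1 -2 4 -1; 1 0 -4 4]) = 110
det = (+1)·(1)·(110) = 110

The determinant is 110.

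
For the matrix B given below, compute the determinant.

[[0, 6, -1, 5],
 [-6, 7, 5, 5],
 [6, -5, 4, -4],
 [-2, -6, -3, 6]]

|B| = 3644

Expand along row 1 (it has 1 zero):
  − (6) · M_12   where M_12 = det([-6 5 5; 6 4 -4; -2 -3 6]) = -262
  + (-1) · M_13   where M_13 = det([-6 7 5; 6 -5 -4; -2 -6 6]) = -102
  − (5) · M_14   where M_14 = det([-6 7 5; 6 -5 4; -2 -6 -3]) = -394
det = (-1)·(6)·(-262) + (+1)·(-1)·(-102) + (-1)·(5)·(-394) = 3644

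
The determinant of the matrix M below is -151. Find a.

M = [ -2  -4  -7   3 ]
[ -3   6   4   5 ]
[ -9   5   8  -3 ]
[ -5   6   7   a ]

a = 1

Expanding along the row containing a, det(M) is linear in a: det(M) = (-281)·a + (130).
Set (-281)·a + (130) = -151  ⇒  (-281)·a = -281  ⇒  a = 1.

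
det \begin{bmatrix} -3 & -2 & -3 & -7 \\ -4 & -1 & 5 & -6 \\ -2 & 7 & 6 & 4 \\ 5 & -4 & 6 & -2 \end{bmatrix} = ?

Expand along row 1:
  + (-3) · M_11   where M_11 = det([-1 5 -6; 7 6 4; -4 6 -2]) = -370
  − (-2) · M_12   where M_12 = det([-4 5 -6; -2 6 4; 5 6 -2]) = 476
  + (-3) · M_13   where M_13 = det([-4 -1 -6; -2 7 4; 5 -4 -2]) = 138
  − (-7) · M_14   where M_14 = det([-4 -1 5; -2 7 6; 5 -4 6]) = -441
det = (+1)·(-3)·(-370) + (-1)·(-2)·(476) + (+1)·(-3)·(138) + (-1)·(-7)·(-441) = -1439

-1439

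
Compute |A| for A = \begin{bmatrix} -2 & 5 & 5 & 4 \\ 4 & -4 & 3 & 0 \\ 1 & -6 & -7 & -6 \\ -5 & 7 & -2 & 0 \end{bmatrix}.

det(A) = 78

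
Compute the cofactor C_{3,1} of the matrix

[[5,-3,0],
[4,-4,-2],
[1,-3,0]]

Delete row 3 and column 1; the remaining 2×2 submatrix is [-3 0; -4 -2].
Its determinant is (-3)·(-2) − 0·(-4) = 6.
The cofactor carries sign (−1)^(3+1) = +1, so C_{3,1} = +(6) = 6.

6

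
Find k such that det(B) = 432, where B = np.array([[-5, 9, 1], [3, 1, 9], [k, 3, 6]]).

k = 6

Expanding along the column containing k, det(B) is linear in k: det(B) = (80)·k + (-48).
Set (80)·k + (-48) = 432  ⇒  (80)·k = 480  ⇒  k = 6.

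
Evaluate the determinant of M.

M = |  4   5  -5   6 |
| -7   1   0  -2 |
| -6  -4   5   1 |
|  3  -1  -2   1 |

The determinant is 697.

Expand along row 2 (it has 1 zero):
  − (-7) · M_21   where M_21 = det([5 -5 6; -4 5 1; -1 -2 1]) = 98
  + (1) · M_22   where M_22 = det([4 -5 6; -6 5 1; 3 -2 1]) = -35
  + (-2) · M_24   where M_24 = det([4 5 -5; -6 -4 5; 3 -1 -2]) = -23
det = (-1)·(-7)·(98) + (+1)·(1)·(-35) + (+1)·(-2)·(-23) = 697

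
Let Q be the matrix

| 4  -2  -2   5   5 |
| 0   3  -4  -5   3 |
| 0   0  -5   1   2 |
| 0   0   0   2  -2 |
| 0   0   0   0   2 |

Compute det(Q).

Q is upper triangular, so det(Q) is the product of the diagonal entries:
det = (4) · (3) · (-5) · (2) · (2) = -240

det(Q) = -240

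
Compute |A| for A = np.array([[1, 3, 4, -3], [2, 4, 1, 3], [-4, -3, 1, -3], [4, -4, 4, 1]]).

det(A) = 533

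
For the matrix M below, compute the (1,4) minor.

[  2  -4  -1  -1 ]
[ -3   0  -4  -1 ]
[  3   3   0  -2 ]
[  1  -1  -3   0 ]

Delete row 1 and column 4; the remaining 3×3 submatrix is [-3 0 -4; 3 3 0; 1 -1 -3].
Its determinant is 51.

51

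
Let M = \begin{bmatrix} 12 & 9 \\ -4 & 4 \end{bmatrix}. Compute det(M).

det(M) = 12·4 − 9·(-4) = 48 − (-36) = 84

det(M) = 84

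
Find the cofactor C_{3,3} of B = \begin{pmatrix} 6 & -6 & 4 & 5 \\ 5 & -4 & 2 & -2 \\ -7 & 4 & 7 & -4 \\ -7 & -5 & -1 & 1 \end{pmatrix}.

-403

Delete row 3 and column 3; the remaining 3×3 submatrix is [6 -6 5; 5 -4 -2; -7 -5 1].
Its determinant is -403.
The cofactor carries sign (−1)^(3+3) = +1, so C_{3,3} = +(-403) = -403.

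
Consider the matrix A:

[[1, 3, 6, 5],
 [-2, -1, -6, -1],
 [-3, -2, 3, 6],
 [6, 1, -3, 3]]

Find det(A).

|A| = 1008

Expand along row 1:
  + (1) · M_11   where M_11 = det([-1 -6 -1; -2 3 6; 1 -3 3]) = -102
  − (3) · M_12   where M_12 = det([-2 -6 -1; -3 3 6; 6 -3 3]) = -315
  + (6) · M_13   where M_13 = det([-2 -1 -1; -3 -2 6; 6 1 3]) = -30
  − (5) · M_14   where M_14 = det([-2 -1 -6; -3 -2 3; 6 1 -3]) = -69
det = (+1)·(1)·(-102) + (-1)·(3)·(-315) + (+1)·(6)·(-30) + (-1)·(5)·(-69) = 1008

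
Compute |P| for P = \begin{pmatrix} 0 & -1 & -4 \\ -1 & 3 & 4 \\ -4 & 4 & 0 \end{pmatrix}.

Expand along row 1:
  − (-1) · |-1 4; -4 0| = −(-1)·(0 − (-16)) = 16
  + (-4) · |-1 3; -4 4| = (-4)·(-4 − (-12)) = -32
Sum: (16) + (-32) = -16

The determinant is -16.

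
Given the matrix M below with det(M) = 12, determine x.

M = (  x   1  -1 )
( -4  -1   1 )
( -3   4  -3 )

Expanding along the row containing x, det(M) is linear in x: det(M) = (-1)·x + (4).
Set (-1)·x + (4) = 12  ⇒  (-1)·x = 8  ⇒  x = -8.

x = -8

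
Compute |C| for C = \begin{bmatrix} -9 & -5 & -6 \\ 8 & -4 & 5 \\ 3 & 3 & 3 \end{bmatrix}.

Expand along row 1:
  + (-9) · |-4 5; 3 3| = (-9)·(-12 − 15) = 243
  − (-5) · |8 5; 3 3| = −(-5)·(24 − 15) = 45
  + (-6) · |8 -4; 3 3| = (-6)·(24 − (-12)) = -216
Sum: (243) + (45) + (-216) = 72

|C| = 72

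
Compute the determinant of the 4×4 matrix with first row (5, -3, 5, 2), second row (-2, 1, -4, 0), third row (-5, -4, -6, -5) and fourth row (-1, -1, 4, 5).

-582

Expand along row 2 (it has 1 zero):
  − (-2) · M_21   where M_21 = det([-3 5 2; -4 -6 -5; -1 4 5]) = 111
  + (1) · M_22   where M_22 = det([5 5 2; -5 -6 -5; -1 4 5]) = 48
  − (-4) · M_23   where M_23 = det([5 -3 2; -5 -4 -5; -1 -1 5]) = -213
det = (-1)·(-2)·(111) + (+1)·(1)·(48) + (-1)·(-4)·(-213) = -582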